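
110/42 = 55/21 ≈ 2.62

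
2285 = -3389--5674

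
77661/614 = 126 + 297/614 ≈ 126.48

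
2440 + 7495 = 9935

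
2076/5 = 415 + 1/5 = 415.20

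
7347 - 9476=-2129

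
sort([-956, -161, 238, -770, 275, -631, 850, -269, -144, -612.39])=[-956, -770, -631, -612.39, -269, -161, -144, 238, 275, 850]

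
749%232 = 53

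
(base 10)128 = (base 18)72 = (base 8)200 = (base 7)242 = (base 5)1003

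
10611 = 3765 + 6846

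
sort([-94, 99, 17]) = [-94, 17, 99]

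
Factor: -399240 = -1*2^3*3^2*5^1*1109^1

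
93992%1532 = 540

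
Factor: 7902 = 2^1 * 3^2 * 439^1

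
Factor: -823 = -1 * 823^1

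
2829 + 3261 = 6090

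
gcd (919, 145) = 1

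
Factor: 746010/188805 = 2^1*3^4*41^(-1) = 162/41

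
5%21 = 5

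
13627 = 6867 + 6760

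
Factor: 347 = 347^1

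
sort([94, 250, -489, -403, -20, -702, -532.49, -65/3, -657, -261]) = [-702, -657, -532.49, -489, -403, -261, -65/3, -20, 94, 250]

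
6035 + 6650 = 12685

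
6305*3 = 18915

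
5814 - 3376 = 2438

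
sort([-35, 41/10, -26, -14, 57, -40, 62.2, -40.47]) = [-40.47, -40, -35, -26, -14, 41/10, 57, 62.2]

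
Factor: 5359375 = 5^6*7^3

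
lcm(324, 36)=324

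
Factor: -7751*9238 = -1*2^1*23^1*31^1*149^1*337^1 = -71603738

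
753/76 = 9 + 69/76 ≈ 9.91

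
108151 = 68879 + 39272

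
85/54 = 1 + 31/54 ≈ 1.57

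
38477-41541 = -3064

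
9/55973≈0.000161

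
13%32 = 13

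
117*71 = 8307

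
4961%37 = 3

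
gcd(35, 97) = 1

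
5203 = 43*121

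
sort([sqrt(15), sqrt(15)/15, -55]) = [-55, sqrt(15)/15, sqrt(15)]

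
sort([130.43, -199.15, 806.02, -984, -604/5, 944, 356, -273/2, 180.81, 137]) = [-984, -199.15, -273/2, -604/5, 130.43, 137, 180.81, 356, 806.02, 944]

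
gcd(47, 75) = 1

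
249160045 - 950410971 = -701250926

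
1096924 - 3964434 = -2867510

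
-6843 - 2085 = -8928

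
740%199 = 143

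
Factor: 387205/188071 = 5^1*7^1*17^(-1) = 35/17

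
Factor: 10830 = 2^1*3^1*5^1*19^2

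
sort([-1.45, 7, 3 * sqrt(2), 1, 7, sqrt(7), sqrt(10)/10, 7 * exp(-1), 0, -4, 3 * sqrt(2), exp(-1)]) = [-4, -1.45, 0, sqrt(10)/10, exp(-1), 1, 7 * exp(-1), sqrt(7), 3 * sqrt(2), 3 * sqrt(2), 7, 7]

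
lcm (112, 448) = 448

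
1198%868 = 330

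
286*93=26598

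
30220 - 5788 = 24432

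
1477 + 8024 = 9501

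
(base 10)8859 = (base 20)122j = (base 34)7mj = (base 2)10001010011011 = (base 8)21233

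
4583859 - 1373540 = 3210319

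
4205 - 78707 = -74502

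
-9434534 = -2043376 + -7391158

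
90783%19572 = 12495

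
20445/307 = 66 + 183/307 ≈ 66.60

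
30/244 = 15/122 ≈ 0.123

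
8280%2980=2320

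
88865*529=47009585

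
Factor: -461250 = -1*2^1*3^2*5^4*41^1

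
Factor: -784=-1*2^4*7^2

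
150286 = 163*922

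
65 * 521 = 33865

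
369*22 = 8118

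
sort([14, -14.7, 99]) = [-14.7, 14, 99]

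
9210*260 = 2394600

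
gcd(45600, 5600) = 800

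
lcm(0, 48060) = 0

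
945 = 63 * 15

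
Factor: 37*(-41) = -1*37^1*41^1 = -1517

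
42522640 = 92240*461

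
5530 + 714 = 6244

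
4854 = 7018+-2164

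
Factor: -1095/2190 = -1*2^(-1) = -1/2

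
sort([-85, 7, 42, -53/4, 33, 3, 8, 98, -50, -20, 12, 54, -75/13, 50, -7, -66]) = [-85, -66, -50, -20, -53/4, -7, -75/13, 3, 7, 8, 12, 33, 42, 50, 54, 98]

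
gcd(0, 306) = 306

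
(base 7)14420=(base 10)3983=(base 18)c55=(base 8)7617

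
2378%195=38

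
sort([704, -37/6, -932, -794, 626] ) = [-932, -794, -37/6, 626, 704] 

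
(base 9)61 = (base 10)55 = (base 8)67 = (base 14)3d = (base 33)1m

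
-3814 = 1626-5440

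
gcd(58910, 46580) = 1370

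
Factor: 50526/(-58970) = -1*3^2*5^(-1)*7^1*401^1*5897^(-1) = -25263/29485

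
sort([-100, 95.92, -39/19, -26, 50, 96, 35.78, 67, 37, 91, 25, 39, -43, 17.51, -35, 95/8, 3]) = [-100, -43, -35, -26, -39/19, 3, 95/8, 17.51, 25, 35.78, 37, 39, 50, 67, 91, 95.92, 96]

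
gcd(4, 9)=1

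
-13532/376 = -35-93/94 ≈ -35.99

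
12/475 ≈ 0.0253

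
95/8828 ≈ 0.0108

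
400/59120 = 5/739≈0.00677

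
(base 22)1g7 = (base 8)1513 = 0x34b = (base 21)1j3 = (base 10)843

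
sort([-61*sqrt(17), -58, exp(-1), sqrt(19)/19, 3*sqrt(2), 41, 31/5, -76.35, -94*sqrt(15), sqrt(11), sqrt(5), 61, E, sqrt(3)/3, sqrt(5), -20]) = [-94*sqrt(15), -61*sqrt(17), -76.35, -58, -20, sqrt(19)/19, exp(-1), sqrt(3)/3, sqrt(5), sqrt(5), E, sqrt(11), 3*sqrt(2), 31/5, 41, 61]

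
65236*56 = 3653216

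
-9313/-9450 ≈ 0.986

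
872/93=9+35/93 ≈ 9.38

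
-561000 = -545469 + -15531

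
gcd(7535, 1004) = 1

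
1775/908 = 1 + 867/908 ≈ 1.95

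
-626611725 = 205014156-831625881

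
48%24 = 0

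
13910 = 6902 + 7008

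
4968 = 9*552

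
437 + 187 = 624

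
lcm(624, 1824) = 23712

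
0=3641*0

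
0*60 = 0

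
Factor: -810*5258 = -1*2^2*3^4*5^1*11^1*239^1 = -4258980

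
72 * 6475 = 466200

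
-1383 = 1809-3192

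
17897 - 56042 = -38145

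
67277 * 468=31485636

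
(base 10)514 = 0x202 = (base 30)h4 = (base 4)20002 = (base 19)181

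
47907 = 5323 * 9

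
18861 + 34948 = 53809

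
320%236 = 84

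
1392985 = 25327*55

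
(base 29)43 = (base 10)119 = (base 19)65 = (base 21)5e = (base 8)167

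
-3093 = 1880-4973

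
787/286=2 + 215/286 ≈ 2.75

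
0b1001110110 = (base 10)630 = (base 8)1166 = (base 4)21312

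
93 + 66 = 159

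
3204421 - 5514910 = -2310489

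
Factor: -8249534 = -1 * 2^1 * 19^1 * 31^1 * 47^1 * 149^1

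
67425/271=248 + 217/271 ≈ 248.80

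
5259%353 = 317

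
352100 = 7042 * 50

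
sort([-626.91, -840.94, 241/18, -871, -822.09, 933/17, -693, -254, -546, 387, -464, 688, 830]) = [-871, -840.94, -822.09, -693, -626.91, -546, -464, -254, 241/18, 933/17, 387, 688, 830]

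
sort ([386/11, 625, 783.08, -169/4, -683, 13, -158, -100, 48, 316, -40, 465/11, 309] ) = [-683, -158, -100, -169/4, -40, 13, 386/11, 465/11, 48, 309, 316, 625, 783.08] 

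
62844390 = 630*99753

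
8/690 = 4/345 ≈ 0.0116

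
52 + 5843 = 5895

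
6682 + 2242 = 8924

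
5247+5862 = 11109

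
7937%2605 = 122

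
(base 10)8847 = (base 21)k16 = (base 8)21217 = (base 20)1227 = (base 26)d27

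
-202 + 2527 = 2325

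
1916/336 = 5 + 59/84 ≈ 5.70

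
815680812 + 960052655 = 1775733467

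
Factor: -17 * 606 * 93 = -1 * 2^1 * 3^2 * 17^1 * 31^1 * 101^1 = -958086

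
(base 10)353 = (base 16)161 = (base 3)111002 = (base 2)101100001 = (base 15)188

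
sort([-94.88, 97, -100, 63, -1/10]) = [-100, -94.88, -1/10, 63, 97]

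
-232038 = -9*25782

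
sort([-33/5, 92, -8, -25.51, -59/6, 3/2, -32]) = [-32, -25.51, -59/6, -8, -33/5, 3/2, 92]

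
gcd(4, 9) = 1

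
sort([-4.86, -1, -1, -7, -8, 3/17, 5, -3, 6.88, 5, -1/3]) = [-8, -7, -4.86, -3, -1, -1, -1/3, 3/17, 5, 5, 6.88]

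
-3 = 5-8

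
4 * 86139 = 344556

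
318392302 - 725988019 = -407595717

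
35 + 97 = 132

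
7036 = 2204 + 4832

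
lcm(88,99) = 792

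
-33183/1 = -33183 = -33183.00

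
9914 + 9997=19911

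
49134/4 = 12283+1/2 = 12283.50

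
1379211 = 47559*29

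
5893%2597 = 699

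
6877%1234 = 707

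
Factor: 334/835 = 2^1 * 5^(-1) = 2/5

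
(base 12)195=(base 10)257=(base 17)f2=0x101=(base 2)100000001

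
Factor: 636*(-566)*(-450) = 2^4*3^3*5^2*53^1*283^1 = 161989200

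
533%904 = 533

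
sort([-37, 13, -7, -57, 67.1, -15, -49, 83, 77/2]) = [-57, -49, -37, -15, -7, 13, 77/2, 67.1, 83]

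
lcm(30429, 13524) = 121716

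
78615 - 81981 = -3366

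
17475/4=4368 + 3/4=4368.75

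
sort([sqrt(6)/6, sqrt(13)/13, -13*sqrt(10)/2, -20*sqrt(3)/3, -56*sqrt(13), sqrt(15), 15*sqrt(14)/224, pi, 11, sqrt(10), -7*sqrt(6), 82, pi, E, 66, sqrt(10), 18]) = [-56*sqrt(13), -13*sqrt(10)/2, -7*sqrt(6), -20*sqrt(3)/3, 15*sqrt(14)/224, sqrt(13)/13, sqrt(6)/6, E, pi, pi, sqrt(10), sqrt(10), sqrt(15), 11, 18, 66, 82]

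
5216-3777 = 1439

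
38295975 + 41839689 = 80135664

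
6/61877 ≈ 0.0000970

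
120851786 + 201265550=322117336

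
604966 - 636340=-31374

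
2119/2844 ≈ 0.745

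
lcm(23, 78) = 1794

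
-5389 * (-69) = 371841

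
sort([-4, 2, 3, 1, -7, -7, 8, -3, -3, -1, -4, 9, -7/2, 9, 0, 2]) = [-7, -7, -4, -4, -7/2, -3, -3, -1, 0, 1, 2, 2, 3, 8, 9, 9]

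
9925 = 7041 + 2884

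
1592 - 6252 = -4660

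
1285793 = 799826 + 485967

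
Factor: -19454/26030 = -1*5^(-1)*19^(-1)*71^1 = -71/95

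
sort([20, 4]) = [4, 20]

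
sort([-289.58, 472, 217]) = [-289.58, 217, 472]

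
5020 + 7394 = 12414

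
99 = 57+42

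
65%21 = 2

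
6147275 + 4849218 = 10996493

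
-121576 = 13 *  (-9352)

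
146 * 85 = 12410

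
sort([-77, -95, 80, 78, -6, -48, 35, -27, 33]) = [-95, -77, -48, -27, -6, 33, 35, 78, 80]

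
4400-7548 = -3148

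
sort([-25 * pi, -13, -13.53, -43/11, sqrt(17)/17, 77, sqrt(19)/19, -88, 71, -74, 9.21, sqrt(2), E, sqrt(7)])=[-88, -25 * pi, -74, -13.53, -13, -43/11, sqrt(19)/19, sqrt(17)/17, sqrt(2), sqrt(7), E, 9.21, 71, 77]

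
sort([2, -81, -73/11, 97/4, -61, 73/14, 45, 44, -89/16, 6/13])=[-81, -61, -73/11, -89/16, 6/13, 2, 73/14, 97/4, 44, 45]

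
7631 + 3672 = 11303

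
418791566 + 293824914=712616480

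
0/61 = 0 = 0.00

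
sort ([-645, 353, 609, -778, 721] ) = [-778, -645, 353, 609, 721] 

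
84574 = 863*98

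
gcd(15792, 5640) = 1128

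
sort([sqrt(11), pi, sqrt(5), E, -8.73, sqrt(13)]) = [-8.73, sqrt(5), E, pi, sqrt(11), sqrt(13)]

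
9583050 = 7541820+2041230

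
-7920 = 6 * (-1320)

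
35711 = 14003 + 21708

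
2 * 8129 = 16258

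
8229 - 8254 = -25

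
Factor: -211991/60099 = -1*3^(-1)*67^(-1)*709^1 = -709/201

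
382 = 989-607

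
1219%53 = 0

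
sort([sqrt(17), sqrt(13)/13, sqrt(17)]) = [sqrt(13)/13, sqrt(17), sqrt(17)]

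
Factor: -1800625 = -1*5^4*43^1*67^1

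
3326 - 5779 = -2453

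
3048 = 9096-6048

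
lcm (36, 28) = 252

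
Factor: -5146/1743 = -1*2^1*3^(-1)*7^(-1)*31^1 = -62/21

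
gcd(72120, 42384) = 24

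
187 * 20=3740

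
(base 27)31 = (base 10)82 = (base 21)3j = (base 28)2q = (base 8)122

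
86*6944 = 597184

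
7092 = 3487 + 3605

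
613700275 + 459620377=1073320652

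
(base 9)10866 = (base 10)7269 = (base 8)16145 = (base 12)4259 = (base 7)30123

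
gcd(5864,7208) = 8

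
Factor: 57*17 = 3^1*17^1*19^1 = 969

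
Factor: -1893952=-1 * 2^6 * 101^1 * 293^1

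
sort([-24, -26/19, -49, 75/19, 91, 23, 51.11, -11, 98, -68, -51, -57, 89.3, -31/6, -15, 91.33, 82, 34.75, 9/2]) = [-68, -57, -51, -49, -24, -15, -11, -31/6, -26/19, 75/19, 9/2, 23, 34.75, 51.11, 82, 89.3, 91, 91.33, 98]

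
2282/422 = 5 + 86/211 ≈ 5.41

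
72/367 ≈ 0.196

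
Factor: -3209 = -1*3209^1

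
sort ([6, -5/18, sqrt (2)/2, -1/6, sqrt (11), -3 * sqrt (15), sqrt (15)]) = [-3 * sqrt (15), -5/18, -1/6, sqrt (2)/2, sqrt (11), sqrt (15), 6]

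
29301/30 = 976+7/10 = 976.70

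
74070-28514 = 45556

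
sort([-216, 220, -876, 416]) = [-876, -216, 220, 416]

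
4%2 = 0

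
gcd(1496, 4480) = 8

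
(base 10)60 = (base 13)48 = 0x3c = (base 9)66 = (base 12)50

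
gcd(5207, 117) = 1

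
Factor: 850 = 2^1*5^2*17^1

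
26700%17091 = 9609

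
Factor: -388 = -1*2^2*97^1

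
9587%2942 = 761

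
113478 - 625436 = -511958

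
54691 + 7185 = 61876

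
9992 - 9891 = 101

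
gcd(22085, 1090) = 5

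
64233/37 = 1736 + 1/37≈1736.03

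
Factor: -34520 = -1*2^3*5^1*863^1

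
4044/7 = 577 + 5/7 ≈ 577.71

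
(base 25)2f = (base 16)41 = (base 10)65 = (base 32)21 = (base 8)101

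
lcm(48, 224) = 672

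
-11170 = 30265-41435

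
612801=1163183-550382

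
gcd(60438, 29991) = 3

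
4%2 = 0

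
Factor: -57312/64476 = -1 * 2^3 * 3^(-2) = -8/9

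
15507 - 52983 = -37476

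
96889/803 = 120 + 529/803 ≈ 120.66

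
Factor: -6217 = -1*6217^1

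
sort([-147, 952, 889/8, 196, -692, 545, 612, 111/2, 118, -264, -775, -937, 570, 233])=[-937, -775, -692, -264, -147, 111/2, 889/8, 118, 196, 233, 545, 570, 612, 952]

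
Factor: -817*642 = -1*2^1*3^1*19^1*43^1*107^1 = -524514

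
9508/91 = 104 + 44/91 ≈ 104.48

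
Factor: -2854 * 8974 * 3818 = -1 * 2^3 * 7^1 * 23^1 * 83^1 * 641^1 * 1427^1 = -97785837128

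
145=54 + 91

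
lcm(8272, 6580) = 289520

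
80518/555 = 145 + 43/555 ≈ 145.08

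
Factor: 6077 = 59^1*103^1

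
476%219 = 38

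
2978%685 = 238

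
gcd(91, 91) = 91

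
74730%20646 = 12792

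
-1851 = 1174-3025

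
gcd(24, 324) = 12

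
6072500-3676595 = 2395905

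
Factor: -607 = -1*607^1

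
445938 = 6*74323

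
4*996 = 3984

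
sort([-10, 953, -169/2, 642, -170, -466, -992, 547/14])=[-992, -466, -170, -169/2, -10, 547/14, 642, 953]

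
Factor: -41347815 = -1 * 3^1 * 5^1 * 2756521^1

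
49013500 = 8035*6100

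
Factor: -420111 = -1 * 3^2 * 46679^1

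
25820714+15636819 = 41457533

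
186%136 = 50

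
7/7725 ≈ 0.000906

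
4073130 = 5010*813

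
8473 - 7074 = 1399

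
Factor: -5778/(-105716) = 2^(-1)*3^3*13^(-1)*19^(-1) = 27/494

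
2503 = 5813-3310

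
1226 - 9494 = -8268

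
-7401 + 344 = -7057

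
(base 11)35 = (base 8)46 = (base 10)38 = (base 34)14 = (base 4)212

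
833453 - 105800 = 727653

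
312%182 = 130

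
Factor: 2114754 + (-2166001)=-1 * 7^1 * 7321^1=-51247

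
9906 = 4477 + 5429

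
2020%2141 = 2020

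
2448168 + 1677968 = 4126136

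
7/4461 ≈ 0.00157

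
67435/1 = 67435 = 67435.00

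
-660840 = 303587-964427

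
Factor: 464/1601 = 2^4 * 29^1 * 1601^(-1)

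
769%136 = 89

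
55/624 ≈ 0.0881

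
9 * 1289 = 11601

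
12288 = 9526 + 2762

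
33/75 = 11/25 = 0.44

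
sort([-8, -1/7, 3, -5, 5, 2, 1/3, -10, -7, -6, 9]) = [-10, -8, -7, -6, -5, -1/7, 1/3, 2, 3, 5, 9]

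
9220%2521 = 1657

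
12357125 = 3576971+8780154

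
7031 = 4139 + 2892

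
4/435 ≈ 0.00920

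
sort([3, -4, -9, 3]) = [-9, -4, 3, 3]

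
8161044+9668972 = 17830016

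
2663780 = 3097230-433450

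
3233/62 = 52 + 9/62 ≈ 52.15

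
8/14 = 4/7 ≈ 0.571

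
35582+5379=40961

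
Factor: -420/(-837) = 2^2*3^(-2)*5^1*7^1*31^(-1) = 140/279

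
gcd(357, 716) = 1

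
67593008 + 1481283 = 69074291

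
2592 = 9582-6990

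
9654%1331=337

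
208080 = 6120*34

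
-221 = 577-798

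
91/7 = 13 = 13.00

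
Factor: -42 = -1 * 2^1 * 3^1 * 7^1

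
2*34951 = 69902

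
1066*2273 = 2423018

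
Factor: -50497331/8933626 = -1*2^(-1)*13^(-1)*2909^1*17359^1*343601^(-1)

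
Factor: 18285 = 3^1*5^1*23^1*53^1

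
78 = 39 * 2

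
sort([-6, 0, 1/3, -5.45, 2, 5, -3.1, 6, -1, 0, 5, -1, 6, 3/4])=[-6, -5.45, -3.1, -1, -1, 0, 0, 1/3, 3/4, 2, 5, 5, 6, 6]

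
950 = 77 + 873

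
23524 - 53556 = -30032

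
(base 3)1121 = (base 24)1j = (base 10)43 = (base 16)2b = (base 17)29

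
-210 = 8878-9088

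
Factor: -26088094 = -1 * 2^1 * 13044047^1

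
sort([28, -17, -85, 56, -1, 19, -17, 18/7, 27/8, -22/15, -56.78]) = [-85, -56.78, -17, -17, -22/15, -1, 18/7, 27/8, 19, 28, 56]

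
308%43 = 7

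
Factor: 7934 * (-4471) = -1 * 2^1 * 17^1 * 263^1 * 3967^1 = -35472914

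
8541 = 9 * 949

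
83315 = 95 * 877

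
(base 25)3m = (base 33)2v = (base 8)141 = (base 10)97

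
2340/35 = 66 + 6/7 ≈ 66.86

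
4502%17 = 14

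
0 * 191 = 0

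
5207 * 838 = 4363466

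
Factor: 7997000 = 2^3 * 5^3 * 11^1 * 727^1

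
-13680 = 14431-28111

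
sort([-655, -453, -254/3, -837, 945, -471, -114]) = [-837, -655, -471, -453, -114, -254/3, 945]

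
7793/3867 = 2 + 59/3867 ≈ 2.02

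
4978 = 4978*1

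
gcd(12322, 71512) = 2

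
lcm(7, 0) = 0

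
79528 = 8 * 9941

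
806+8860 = 9666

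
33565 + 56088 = 89653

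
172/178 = 86/89≈0.966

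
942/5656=471/2828≈0.167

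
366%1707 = 366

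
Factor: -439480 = -1*2^3*5^1*10987^1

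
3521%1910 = 1611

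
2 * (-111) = -222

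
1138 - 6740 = -5602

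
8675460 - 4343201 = 4332259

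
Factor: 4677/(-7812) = -1*2^(-2)*3^(-1)*7^(-1)*31^(-1)*1559^1 = -1559/2604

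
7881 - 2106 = 5775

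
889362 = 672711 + 216651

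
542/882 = 271/441 ≈ 0.615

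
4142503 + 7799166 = 11941669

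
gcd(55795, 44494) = 1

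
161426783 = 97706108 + 63720675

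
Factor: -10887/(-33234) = 2^(-1) * 19^1 * 29^(-1) = 19/58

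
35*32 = 1120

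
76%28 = 20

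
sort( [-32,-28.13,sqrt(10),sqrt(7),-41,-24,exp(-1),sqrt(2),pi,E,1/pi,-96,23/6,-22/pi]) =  [-96,-41,-32,-28.13,-24,-22/pi,1/pi,exp(-1),sqrt(2),sqrt(7),E,pi,sqrt(10),23/6]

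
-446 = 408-854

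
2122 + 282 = 2404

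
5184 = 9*576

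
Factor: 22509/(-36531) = -1*3^(-2)*11^(-1)*61^1 = -61/99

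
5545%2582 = 381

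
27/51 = 9/17 ≈ 0.529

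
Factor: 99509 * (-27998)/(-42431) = 2^1 * 281^(-1) * 659^1 * 13999^1 = 18450682/281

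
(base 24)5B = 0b10000011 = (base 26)51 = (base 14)95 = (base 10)131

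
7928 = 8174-246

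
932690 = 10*93269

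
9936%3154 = 474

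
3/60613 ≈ 0.0000495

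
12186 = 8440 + 3746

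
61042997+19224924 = 80267921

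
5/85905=1/17181 ≈ 0.0000582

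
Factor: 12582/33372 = 2^(-1)*3^(-1)*103^(-1)*233^1 = 233/618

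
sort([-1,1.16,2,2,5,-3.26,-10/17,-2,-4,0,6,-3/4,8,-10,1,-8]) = [-10,-8,-4,-3.26,-2,-1,-3/4,-10/17,0,1,1.16,2,2,5,6,8]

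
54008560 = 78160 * 691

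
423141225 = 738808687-315667462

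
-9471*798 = -7557858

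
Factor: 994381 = 17^1 * 29^1 * 2017^1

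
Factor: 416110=2^1 * 5^1 * 41611^1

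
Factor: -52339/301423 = -1 * 7^1 * 7477^1 * 301423^(-1) 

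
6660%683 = 513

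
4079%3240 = 839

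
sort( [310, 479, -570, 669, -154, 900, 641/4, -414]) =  [-570, -414, -154, 641/4, 310, 479, 669, 900]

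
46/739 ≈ 0.0622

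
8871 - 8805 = 66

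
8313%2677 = 282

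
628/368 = 1+65/92 ≈ 1.71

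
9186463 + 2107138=11293601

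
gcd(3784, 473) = 473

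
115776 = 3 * 38592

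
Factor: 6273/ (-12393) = -1 * 3^ (-4) * 41^1 = -41/81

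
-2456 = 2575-5031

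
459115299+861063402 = 1320178701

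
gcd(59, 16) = 1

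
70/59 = 1 + 11/59 ≈ 1.19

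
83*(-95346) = -7913718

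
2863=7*409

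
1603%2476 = 1603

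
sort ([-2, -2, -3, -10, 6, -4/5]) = [-10, -3, -2, -2, -4/5, 6]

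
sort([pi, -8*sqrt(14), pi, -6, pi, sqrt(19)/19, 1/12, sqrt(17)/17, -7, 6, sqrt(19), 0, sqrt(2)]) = [-8*sqrt(14), -7, -6, 0, 1/12, sqrt(19)/19, sqrt(17)/17, sqrt(2), pi, pi, pi, sqrt(19), 6]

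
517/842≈0.614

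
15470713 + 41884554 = 57355267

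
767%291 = 185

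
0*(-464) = 0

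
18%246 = 18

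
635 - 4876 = -4241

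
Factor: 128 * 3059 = 2^7 * 7^1 * 19^1 * 23^1 = 391552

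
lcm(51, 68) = 204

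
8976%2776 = 648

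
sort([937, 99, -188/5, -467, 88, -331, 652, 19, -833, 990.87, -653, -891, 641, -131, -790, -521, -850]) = [-891, -850, -833, -790, -653, -521, -467, -331, -131, -188/5, 19, 88, 99, 641, 652, 937, 990.87]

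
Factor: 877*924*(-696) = -1*2^5*3^2*7^1*11^1*29^1*877^1 = -564002208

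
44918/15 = 2994 + 8/15 ≈ 2994.53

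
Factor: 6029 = 6029^1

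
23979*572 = 13715988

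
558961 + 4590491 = 5149452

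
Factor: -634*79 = -1*2^1*79^1*317^1 = -50086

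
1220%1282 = 1220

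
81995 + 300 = 82295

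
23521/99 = 237 + 58/99 ≈ 237.59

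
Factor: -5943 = -1*3^1*7^1*283^1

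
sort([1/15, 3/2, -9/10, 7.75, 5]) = [-9/10, 1/15, 3/2, 5, 7.75]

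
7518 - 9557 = -2039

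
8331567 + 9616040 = 17947607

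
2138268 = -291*(-7348)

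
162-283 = -121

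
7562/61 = 123 + 59/61 ≈ 123.97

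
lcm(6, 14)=42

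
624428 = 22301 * 28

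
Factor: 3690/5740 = 2^(-1)*3^2*7^(-1) = 9/14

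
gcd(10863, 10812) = 51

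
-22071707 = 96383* (-229) 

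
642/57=11+5/19 ≈ 11.26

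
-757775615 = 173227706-931003321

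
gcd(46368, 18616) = 8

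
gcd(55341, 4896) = 9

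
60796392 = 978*62164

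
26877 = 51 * 527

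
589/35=16 + 29/35 ≈ 16.83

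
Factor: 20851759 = 19^1 * 1097461^1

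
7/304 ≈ 0.0230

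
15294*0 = 0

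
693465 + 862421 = 1555886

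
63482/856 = 31741/428≈74.16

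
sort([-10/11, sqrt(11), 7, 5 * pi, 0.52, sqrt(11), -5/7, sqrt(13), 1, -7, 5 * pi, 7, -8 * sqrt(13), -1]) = [-8 * sqrt(13), -7, -1, -10/11, -5/7, 0.52, 1, sqrt(11), sqrt(11), sqrt(13), 7, 7, 5 * pi, 5 * pi]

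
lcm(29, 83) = 2407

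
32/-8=-4=-4.00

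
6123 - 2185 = 3938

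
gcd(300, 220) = 20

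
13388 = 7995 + 5393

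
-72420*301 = -21798420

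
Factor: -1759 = -1 * 1759^1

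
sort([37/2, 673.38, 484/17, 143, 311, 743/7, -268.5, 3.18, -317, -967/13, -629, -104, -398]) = [-629, -398, -317, -268.5, -104, -967/13, 3.18, 37/2, 484/17, 743/7, 143, 311, 673.38]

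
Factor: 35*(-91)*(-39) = 3^1*5^1*7^2*13^2 = 124215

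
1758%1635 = 123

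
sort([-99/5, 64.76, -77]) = [-77, -99/5, 64.76]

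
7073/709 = 9 + 692/709 ≈ 9.98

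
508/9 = 56 + 4/9 ≈ 56.44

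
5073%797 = 291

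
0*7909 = 0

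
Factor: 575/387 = 3^(-2) * 5^2 * 23^1 * 43^(-1)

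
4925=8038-3113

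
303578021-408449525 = -104871504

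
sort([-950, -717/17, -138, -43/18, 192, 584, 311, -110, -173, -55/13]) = [-950, -173, -138, -110, -717/17, -55/13, -43/18, 192, 311, 584]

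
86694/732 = 118 + 53/122 ≈ 118.43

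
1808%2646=1808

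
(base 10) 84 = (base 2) 1010100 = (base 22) 3i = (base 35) 2e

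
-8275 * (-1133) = 9375575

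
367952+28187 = 396139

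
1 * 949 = 949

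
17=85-68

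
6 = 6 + 0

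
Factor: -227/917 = -1*7^(-1)*131^(-1)*227^1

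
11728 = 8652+3076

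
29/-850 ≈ -0.0341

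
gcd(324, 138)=6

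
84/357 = 4/17 ≈ 0.235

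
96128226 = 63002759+33125467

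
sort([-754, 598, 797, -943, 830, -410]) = [-943, -754, -410, 598, 797, 830]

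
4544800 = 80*56810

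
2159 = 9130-6971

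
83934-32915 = 51019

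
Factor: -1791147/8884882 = -1 * 2^(-1) * 3^1 * 597049^1 * 4442441^(-1) 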